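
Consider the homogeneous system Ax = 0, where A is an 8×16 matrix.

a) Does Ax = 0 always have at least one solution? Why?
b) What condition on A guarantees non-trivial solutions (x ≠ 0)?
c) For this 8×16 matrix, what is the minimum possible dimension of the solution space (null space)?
a) Yes, x = 0 is always a solution. b) When A has linearly dependent columns (rank < n). c) Minimum nullity = 8.

a) x = 0 satisfies A·0 = 0, so the zero vector is always a solution.
b) Non-trivial solutions exist iff the columns of A are linearly dependent, equivalently rank(A) < n (the number of columns).
c) By rank-nullity, rank(A) + nullity(A) = n = 16. Since A has only 8 rows, rank(A) ≤ 8, so nullity(A) ≥ 16 - 8 = 8.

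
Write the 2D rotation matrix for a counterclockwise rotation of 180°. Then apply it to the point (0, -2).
R = [[-1, 0], [0, -1]]; R·(0, -2) = (0, 2)

Rotation matrix formula: R(θ) = [[cos θ, -sin θ], [sin θ, cos θ]]
For θ = 180°:
cos(180°) = -1
sin(180°) = 0
R = [[-1, 0], [0, -1]]
Apply to (0, -2): [-1·0 + (0)·-2, 0·0 + -1·-2] = (0, 2)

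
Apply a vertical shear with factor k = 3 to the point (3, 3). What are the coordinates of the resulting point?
(3, 12)

Shear matrix for vertical shear with factor k = 3:
[[1, 0], [3, 1]]
Result: (3, 3) → (3, 12)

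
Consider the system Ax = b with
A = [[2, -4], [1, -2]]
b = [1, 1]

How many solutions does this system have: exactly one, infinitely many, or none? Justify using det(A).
No solution

det(A) = (2)*(-2) - (-4)*(1) = 0, so A is singular.
The column space of A is span(column 1) = span([2, 1]).
b = [1, 1] is not a scalar multiple of column 1, so b ∉ column space and the system is inconsistent — no solution.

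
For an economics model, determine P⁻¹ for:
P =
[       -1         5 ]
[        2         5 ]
det(P) = -15
P⁻¹ =
[     -1/3       1/3 ]
[     2/15      1/15 ]

For a 2×2 matrix P = [[a, b], [c, d]] with det(P) ≠ 0, P⁻¹ = (1/det(P)) * [[d, -b], [-c, a]].
det(P) = (-1)*(5) - (5)*(2) = -5 - 10 = -15.
P⁻¹ = (1/-15) * [[5, -5], [-2, -1]].
Dividing each entry by -15 and reducing:
P⁻¹ =
[     -1/3       1/3 ]
[     2/15      1/15 ]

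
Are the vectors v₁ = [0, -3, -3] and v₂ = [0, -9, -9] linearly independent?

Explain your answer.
No, linearly dependent (v₂ = 3·v₁)

Check whether there is a scalar k with v₂ = k·v₁.
Comparing components, k = 3 satisfies 3·[0, -3, -3] = [0, -9, -9].
Since v₂ is a scalar multiple of v₁, the two vectors are linearly dependent.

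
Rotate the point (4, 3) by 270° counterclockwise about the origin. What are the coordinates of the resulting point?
(3, -4)

Rotation matrix R(θ) = [[cos θ, -sin θ], [sin θ, cos θ]]; for θ = 270°:
R = [[0, 1], [-1, 0]]
Result: R × [4, 3]ᵀ = [0·4 + (1)·3, -1·4 + (0)·3]ᵀ = (3, -4)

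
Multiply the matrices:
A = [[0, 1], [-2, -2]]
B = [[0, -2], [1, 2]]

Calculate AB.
[[1, 2], [-2, 0]]

Each entry (i,j) of AB = sum over k of A[i][k]*B[k][j].
(AB)[0][0] = (0)*(0) + (1)*(1) = 1
(AB)[0][1] = (0)*(-2) + (1)*(2) = 2
(AB)[1][0] = (-2)*(0) + (-2)*(1) = -2
(AB)[1][1] = (-2)*(-2) + (-2)*(2) = 0
AB = [[1, 2], [-2, 0]]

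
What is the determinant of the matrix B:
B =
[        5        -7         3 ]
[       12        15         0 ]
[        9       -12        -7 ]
det(B) = -1950

Expand along row 0 (cofactor expansion): det(B) = a*(e*i - f*h) - b*(d*i - f*g) + c*(d*h - e*g), where the 3×3 is [[a, b, c], [d, e, f], [g, h, i]].
Minor M_00 = (15)*(-7) - (0)*(-12) = -105 - 0 = -105.
Minor M_01 = (12)*(-7) - (0)*(9) = -84 - 0 = -84.
Minor M_02 = (12)*(-12) - (15)*(9) = -144 - 135 = -279.
det(B) = (5)*(-105) - (-7)*(-84) + (3)*(-279) = -525 - 588 - 837 = -1950.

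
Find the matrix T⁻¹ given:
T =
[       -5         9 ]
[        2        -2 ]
det(T) = -8
T⁻¹ =
[      1/4       9/8 ]
[      1/4       5/8 ]

For a 2×2 matrix T = [[a, b], [c, d]] with det(T) ≠ 0, T⁻¹ = (1/det(T)) * [[d, -b], [-c, a]].
det(T) = (-5)*(-2) - (9)*(2) = 10 - 18 = -8.
T⁻¹ = (1/-8) * [[-2, -9], [-2, -5]].
Dividing each entry by -8 and reducing:
T⁻¹ =
[      1/4       9/8 ]
[      1/4       5/8 ]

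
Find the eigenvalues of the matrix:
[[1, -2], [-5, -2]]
λ = -4 and λ = 3

Characteristic equation: det(A - λI) = 0
λ² - (trace)λ + (det) = 0
λ² - (-1)λ + (-12) = 0
λ² + 1λ - 12 = 0
Solving: λ = -4, 3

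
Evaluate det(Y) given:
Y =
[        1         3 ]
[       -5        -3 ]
det(Y) = 12

For a 2×2 matrix [[a, b], [c, d]], det = a*d - b*c.
det(Y) = (1)*(-3) - (3)*(-5) = -3 + 15 = 12.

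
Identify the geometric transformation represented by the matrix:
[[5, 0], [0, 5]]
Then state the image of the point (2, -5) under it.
uniform scaling by factor 5; image of (2, -5) is (10, -25)

This is a diagonal matrix with equal entries 5, so it scales both axes by the same factor 5.
The matrix [[5, 0], [0, 5]] represents: uniform scaling by factor 5.
Applying it to (2, -5): [5·2 + 0·-5, 0·2 + 5·-5] = (10, -25).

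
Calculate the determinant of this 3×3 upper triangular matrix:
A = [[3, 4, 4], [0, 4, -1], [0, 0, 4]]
48

The determinant of a triangular matrix is the product of its diagonal entries (the off-diagonal entries above the diagonal do not affect it).
det(A) = (3) * (4) * (4) = 48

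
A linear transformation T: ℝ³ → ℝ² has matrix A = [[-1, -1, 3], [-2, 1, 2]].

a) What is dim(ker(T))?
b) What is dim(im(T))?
dim(ker) = 1, dim(im) = 2

The two rows are not scalar multiples of one another (no single k satisfies row 2 = k × row 1), so they are linearly independent.
Thus rank(A) = 2.
dim(im(T)) = rank(A) = 2.
By the rank-nullity theorem applied to T: ℝ³ → ℝ², rank(A) + nullity(A) = 3 (the domain dimension), so dim(ker(T)) = 3 - 2 = 1.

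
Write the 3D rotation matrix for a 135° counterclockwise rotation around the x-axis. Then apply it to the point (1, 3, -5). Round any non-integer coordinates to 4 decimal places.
R = [[1, 0, 0], [0, -√2/2, -√2/2], [0, √2/2, -√2/2]]; R·(1, 3, -5) = (1.0000, 1.4142, 5.6569)

Rotation matrix for 135° around x-axis:
cos(135°) = -√2/2, sin(135°) = √2/2
R = [[1, 0, 0], [0, -√2/2, -√2/2], [0, √2/2, -√2/2]]
Apply to (1, 3, -5): R·[1, 3, -5]ᵀ = (1.0000, 1.4142, 5.6569)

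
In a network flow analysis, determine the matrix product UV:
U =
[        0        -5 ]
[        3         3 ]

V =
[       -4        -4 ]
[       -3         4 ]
UV =
[       15       -20 ]
[      -21         0 ]

Matrix multiplication: (UV)[i][j] = sum over k of U[i][k] * V[k][j].
  (UV)[0][0] = (0)*(-4) + (-5)*(-3) = 15
  (UV)[0][1] = (0)*(-4) + (-5)*(4) = -20
  (UV)[1][0] = (3)*(-4) + (3)*(-3) = -21
  (UV)[1][1] = (3)*(-4) + (3)*(4) = 0
UV =
[       15       -20 ]
[      -21         0 ]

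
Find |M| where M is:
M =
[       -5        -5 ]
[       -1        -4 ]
det(M) = 15

For a 2×2 matrix [[a, b], [c, d]], det = a*d - b*c.
det(M) = (-5)*(-4) - (-5)*(-1) = 20 - 5 = 15.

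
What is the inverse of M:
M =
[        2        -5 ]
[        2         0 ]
det(M) = 10
M⁻¹ =
[        0       1/2 ]
[     -1/5       1/5 ]

For a 2×2 matrix M = [[a, b], [c, d]] with det(M) ≠ 0, M⁻¹ = (1/det(M)) * [[d, -b], [-c, a]].
det(M) = (2)*(0) - (-5)*(2) = 0 + 10 = 10.
M⁻¹ = (1/10) * [[0, 5], [-2, 2]].
Dividing each entry by 10 and reducing:
M⁻¹ =
[        0       1/2 ]
[     -1/5       1/5 ]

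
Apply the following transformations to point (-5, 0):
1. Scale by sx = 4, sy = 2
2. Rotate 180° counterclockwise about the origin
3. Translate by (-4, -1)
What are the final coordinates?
(16, -1)

Step 1: Scale → (-20, 0)
Step 2: Rotate 180° → (20, 0)
Step 3: Translate → (16, -1)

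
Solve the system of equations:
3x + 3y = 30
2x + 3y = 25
x = 5, y = 5

Use elimination (row reduction):
Equation 1: 3x + 3y = 30.
Equation 2: 2x + 3y = 25.
Multiply Eq1 by 2 and Eq2 by 3: 6x + 6y = 60;  6x + 9y = 75.
Subtract: (3)y = 15, so y = 5.
Back-substitute into Eq1: 3x + 3*(5) = 30, so x = 5.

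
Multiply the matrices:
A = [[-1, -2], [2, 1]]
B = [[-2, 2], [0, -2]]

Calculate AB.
[[2, 2], [-4, 2]]

Each entry (i,j) of AB = sum over k of A[i][k]*B[k][j].
(AB)[0][0] = (-1)*(-2) + (-2)*(0) = 2
(AB)[0][1] = (-1)*(2) + (-2)*(-2) = 2
(AB)[1][0] = (2)*(-2) + (1)*(0) = -4
(AB)[1][1] = (2)*(2) + (1)*(-2) = 2
AB = [[2, 2], [-4, 2]]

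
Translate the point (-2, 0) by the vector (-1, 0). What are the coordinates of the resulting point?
(-3, 0)

Translation by (-1, 0):
x' = -2 + -1 = -3
y' = 0 + 0 = 0
Homogeneous matrix: [[1, 0, -1], [0, 1, 0], [0, 0, 1]]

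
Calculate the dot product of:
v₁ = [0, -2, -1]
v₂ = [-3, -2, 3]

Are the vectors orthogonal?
1, No

The dot product is the sum of products of corresponding components.
v₁·v₂ = (0)*(-3) + (-2)*(-2) + (-1)*(3) = 0 + 4 - 3 = 1.
Two vectors are orthogonal iff their dot product is 0; here the dot product is 1, so the vectors are not orthogonal.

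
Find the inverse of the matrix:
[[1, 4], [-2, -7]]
[[-7, -4], [2, 1]]

For [[a,b],[c,d]], inverse = (1/det)·[[d,-b],[-c,a]]
det = 1·-7 - 4·-2 = 1
Inverse = (1/1)·[[-7, -4], [2, 1]]
        = [[-7, -4], [2, 1]]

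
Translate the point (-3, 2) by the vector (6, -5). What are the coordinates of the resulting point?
(3, -3)

Translation by (6, -5):
x' = -3 + 6 = 3
y' = 2 + -5 = -3
Homogeneous matrix: [[1, 0, 6], [0, 1, -5], [0, 0, 1]]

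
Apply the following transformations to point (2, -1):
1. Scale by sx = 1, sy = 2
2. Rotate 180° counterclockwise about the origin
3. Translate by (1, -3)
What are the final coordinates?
(-1, -1)

Step 1: Scale → (2, -2)
Step 2: Rotate 180° → (-2, 2)
Step 3: Translate → (-1, -1)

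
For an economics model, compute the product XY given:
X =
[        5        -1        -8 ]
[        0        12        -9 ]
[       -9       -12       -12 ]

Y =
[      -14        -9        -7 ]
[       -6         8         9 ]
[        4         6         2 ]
XY =
[      -96      -101       -60 ]
[     -108        42        90 ]
[      150       -87       -69 ]

Matrix multiplication: (XY)[i][j] = sum over k of X[i][k] * Y[k][j].
  (XY)[0][0] = (5)*(-14) + (-1)*(-6) + (-8)*(4) = -96
  (XY)[0][1] = (5)*(-9) + (-1)*(8) + (-8)*(6) = -101
  (XY)[0][2] = (5)*(-7) + (-1)*(9) + (-8)*(2) = -60
  (XY)[1][0] = (0)*(-14) + (12)*(-6) + (-9)*(4) = -108
  (XY)[1][1] = (0)*(-9) + (12)*(8) + (-9)*(6) = 42
  (XY)[1][2] = (0)*(-7) + (12)*(9) + (-9)*(2) = 90
  (XY)[2][0] = (-9)*(-14) + (-12)*(-6) + (-12)*(4) = 150
  (XY)[2][1] = (-9)*(-9) + (-12)*(8) + (-12)*(6) = -87
  (XY)[2][2] = (-9)*(-7) + (-12)*(9) + (-12)*(2) = -69
XY =
[      -96      -101       -60 ]
[     -108        42        90 ]
[      150       -87       -69 ]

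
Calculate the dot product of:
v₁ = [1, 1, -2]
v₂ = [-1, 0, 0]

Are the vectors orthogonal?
-1, No

The dot product is the sum of products of corresponding components.
v₁·v₂ = (1)*(-1) + (1)*(0) + (-2)*(0) = -1 + 0 + 0 = -1.
Two vectors are orthogonal iff their dot product is 0; here the dot product is -1, so the vectors are not orthogonal.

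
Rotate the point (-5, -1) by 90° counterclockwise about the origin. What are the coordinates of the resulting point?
(1, -5)

Rotation matrix R(θ) = [[cos θ, -sin θ], [sin θ, cos θ]]; for θ = 90°:
R = [[0, -1], [1, 0]]
Result: R × [-5, -1]ᵀ = [0·-5 + (-1)·-1, 1·-5 + (0)·-1]ᵀ = (1, -5)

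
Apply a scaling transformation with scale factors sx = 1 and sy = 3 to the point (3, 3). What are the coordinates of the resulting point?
(3, 9)

Scaling matrix:
[[1, 0], [0, 3]]
Result: (3 × 1, 3 × 3) = (3, 9)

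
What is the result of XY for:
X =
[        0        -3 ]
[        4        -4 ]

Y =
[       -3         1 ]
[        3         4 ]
XY =
[       -9       -12 ]
[      -24       -12 ]

Matrix multiplication: (XY)[i][j] = sum over k of X[i][k] * Y[k][j].
  (XY)[0][0] = (0)*(-3) + (-3)*(3) = -9
  (XY)[0][1] = (0)*(1) + (-3)*(4) = -12
  (XY)[1][0] = (4)*(-3) + (-4)*(3) = -24
  (XY)[1][1] = (4)*(1) + (-4)*(4) = -12
XY =
[       -9       -12 ]
[      -24       -12 ]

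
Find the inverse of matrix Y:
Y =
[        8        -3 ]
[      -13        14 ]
det(Y) = 73
Y⁻¹ =
[    14/73      3/73 ]
[    13/73      8/73 ]

For a 2×2 matrix Y = [[a, b], [c, d]] with det(Y) ≠ 0, Y⁻¹ = (1/det(Y)) * [[d, -b], [-c, a]].
det(Y) = (8)*(14) - (-3)*(-13) = 112 - 39 = 73.
Y⁻¹ = (1/73) * [[14, 3], [13, 8]].
Dividing each entry by 73 and reducing:
Y⁻¹ =
[    14/73      3/73 ]
[    13/73      8/73 ]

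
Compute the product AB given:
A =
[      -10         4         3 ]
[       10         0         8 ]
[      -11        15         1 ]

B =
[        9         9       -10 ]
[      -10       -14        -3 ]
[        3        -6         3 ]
AB =
[     -121      -164        97 ]
[      114        42       -76 ]
[     -246      -315        68 ]

Matrix multiplication: (AB)[i][j] = sum over k of A[i][k] * B[k][j].
  (AB)[0][0] = (-10)*(9) + (4)*(-10) + (3)*(3) = -121
  (AB)[0][1] = (-10)*(9) + (4)*(-14) + (3)*(-6) = -164
  (AB)[0][2] = (-10)*(-10) + (4)*(-3) + (3)*(3) = 97
  (AB)[1][0] = (10)*(9) + (0)*(-10) + (8)*(3) = 114
  (AB)[1][1] = (10)*(9) + (0)*(-14) + (8)*(-6) = 42
  (AB)[1][2] = (10)*(-10) + (0)*(-3) + (8)*(3) = -76
  (AB)[2][0] = (-11)*(9) + (15)*(-10) + (1)*(3) = -246
  (AB)[2][1] = (-11)*(9) + (15)*(-14) + (1)*(-6) = -315
  (AB)[2][2] = (-11)*(-10) + (15)*(-3) + (1)*(3) = 68
AB =
[     -121      -164        97 ]
[      114        42       -76 ]
[     -246      -315        68 ]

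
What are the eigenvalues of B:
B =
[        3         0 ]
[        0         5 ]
λ = 3, 5

Solve det(B - λI) = 0. For a 2×2 matrix the characteristic equation is λ² - (trace)λ + det = 0.
trace(B) = a + d = 3 + 5 = 8.
det(B) = a*d - b*c = (3)*(5) - (0)*(0) = 15 - 0 = 15.
Characteristic equation: λ² - (8)λ + (15) = 0.
Discriminant = (8)² - 4*(15) = 64 - 60 = 4.
λ = (8 ± √4) / 2 = (8 ± 2) / 2 = 3, 5.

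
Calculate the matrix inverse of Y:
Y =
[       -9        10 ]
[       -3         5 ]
det(Y) = -15
Y⁻¹ =
[     -1/3       2/3 ]
[     -1/5       3/5 ]

For a 2×2 matrix Y = [[a, b], [c, d]] with det(Y) ≠ 0, Y⁻¹ = (1/det(Y)) * [[d, -b], [-c, a]].
det(Y) = (-9)*(5) - (10)*(-3) = -45 + 30 = -15.
Y⁻¹ = (1/-15) * [[5, -10], [3, -9]].
Dividing each entry by -15 and reducing:
Y⁻¹ =
[     -1/3       2/3 ]
[     -1/5       3/5 ]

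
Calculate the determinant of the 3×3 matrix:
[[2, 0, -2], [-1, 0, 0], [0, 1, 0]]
2

Expansion along first row:
det = 2·det([[0,0],[1,0]]) - 0·det([[-1,0],[0,0]]) + -2·det([[-1,0],[0,1]])
    = 2·(0·0 - 0·1) - 0·(-1·0 - 0·0) + -2·(-1·1 - 0·0)
    = 2·0 - 0·0 + -2·-1
    = 0 + 0 + 2 = 2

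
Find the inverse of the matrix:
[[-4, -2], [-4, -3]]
[[-3/4, 1/2], [1, -1]]

For [[a,b],[c,d]], inverse = (1/det)·[[d,-b],[-c,a]]
det = -4·-3 - -2·-4 = 4
Inverse = (1/4)·[[-3, 2], [4, -4]]
        = [[-3/4, 1/2], [1, -1]]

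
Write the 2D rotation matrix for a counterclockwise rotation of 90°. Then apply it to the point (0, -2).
R = [[0, -1], [1, 0]]; R·(0, -2) = (2, 0)

Rotation matrix formula: R(θ) = [[cos θ, -sin θ], [sin θ, cos θ]]
For θ = 90°:
cos(90°) = 0
sin(90°) = 1
R = [[0, -1], [1, 0]]
Apply to (0, -2): [0·0 + (-1)·-2, 1·0 + 0·-2] = (2, 0)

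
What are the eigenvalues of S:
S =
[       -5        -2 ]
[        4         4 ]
λ = -4, 3

Solve det(S - λI) = 0. For a 2×2 matrix the characteristic equation is λ² - (trace)λ + det = 0.
trace(S) = a + d = -5 + 4 = -1.
det(S) = a*d - b*c = (-5)*(4) - (-2)*(4) = -20 + 8 = -12.
Characteristic equation: λ² - (-1)λ + (-12) = 0.
Discriminant = (-1)² - 4*(-12) = 1 + 48 = 49.
λ = (-1 ± √49) / 2 = (-1 ± 7) / 2 = -4, 3.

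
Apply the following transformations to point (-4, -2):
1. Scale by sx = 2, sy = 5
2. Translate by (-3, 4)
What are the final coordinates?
(-11, -6)

Step 1: Scale (-4, -2) by (sx, sy) = (2, 5) → (-8, -10)
Step 2: Translate by (-3, 4) → (-11, -6)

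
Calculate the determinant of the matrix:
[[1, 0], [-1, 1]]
1

For a 2×2 matrix [[a, b], [c, d]], det = ad - bc
det = (1)(1) - (0)(-1) = 1 - 0 = 1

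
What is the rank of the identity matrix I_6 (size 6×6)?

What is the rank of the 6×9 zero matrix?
rank(I_6) = 6, rank(0) = 0

The identity I_6 has 6 columns that are the standard basis vectors e_1, …, e_6. These are linearly independent, so all 6 columns are pivots and rank(I_6) = 6.
The 6×9 zero matrix has every entry zero, so every row is the zero row and there are no pivots; rank(0) = 0.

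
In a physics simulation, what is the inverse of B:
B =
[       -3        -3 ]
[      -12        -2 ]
det(B) = -30
B⁻¹ =
[     1/15     -1/10 ]
[     -2/5      1/10 ]

For a 2×2 matrix B = [[a, b], [c, d]] with det(B) ≠ 0, B⁻¹ = (1/det(B)) * [[d, -b], [-c, a]].
det(B) = (-3)*(-2) - (-3)*(-12) = 6 - 36 = -30.
B⁻¹ = (1/-30) * [[-2, 3], [12, -3]].
Dividing each entry by -30 and reducing:
B⁻¹ =
[     1/15     -1/10 ]
[     -2/5      1/10 ]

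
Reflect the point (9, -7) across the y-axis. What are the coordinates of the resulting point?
(-9, -7)

Reflection across y-axis: (9, -7) → (-9, -7)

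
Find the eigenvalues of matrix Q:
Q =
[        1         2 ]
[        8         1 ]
λ = -3, 5

Solve det(Q - λI) = 0. For a 2×2 matrix the characteristic equation is λ² - (trace)λ + det = 0.
trace(Q) = a + d = 1 + 1 = 2.
det(Q) = a*d - b*c = (1)*(1) - (2)*(8) = 1 - 16 = -15.
Characteristic equation: λ² - (2)λ + (-15) = 0.
Discriminant = (2)² - 4*(-15) = 4 + 60 = 64.
λ = (2 ± √64) / 2 = (2 ± 8) / 2 = -3, 5.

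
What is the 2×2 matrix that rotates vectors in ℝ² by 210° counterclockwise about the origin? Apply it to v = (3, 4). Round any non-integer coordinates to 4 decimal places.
R = [[-√3/2, 1/2], [-1/2, -√3/2]]; R·v = (-0.5981, -4.9641)

A counterclockwise rotation by angle θ in ℝ² has matrix R(θ) = [[cos θ, -sin θ], [sin θ, cos θ]].
For θ = 210°: cos θ = -√3/2, sin θ = -1/2.
R(210°) = [[-√3/2, 1/2], [-1/2, -√3/2]].
R·v = [-√3/2·3 + (1/2)·4, -1/2·3 + -√3/2·4] = (-0.5981, -4.9641).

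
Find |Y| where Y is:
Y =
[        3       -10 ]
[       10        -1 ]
det(Y) = 97

For a 2×2 matrix [[a, b], [c, d]], det = a*d - b*c.
det(Y) = (3)*(-1) - (-10)*(10) = -3 + 100 = 97.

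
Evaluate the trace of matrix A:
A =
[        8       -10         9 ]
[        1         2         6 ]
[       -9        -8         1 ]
tr(A) = 8 + 2 + 1 = 11

The trace of a square matrix is the sum of its diagonal entries.
Diagonal entries of A: A[0][0] = 8, A[1][1] = 2, A[2][2] = 1.
tr(A) = 8 + 2 + 1 = 11.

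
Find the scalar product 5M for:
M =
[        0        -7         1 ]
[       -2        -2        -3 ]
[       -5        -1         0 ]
5M =
[        0       -35         5 ]
[      -10       -10       -15 ]
[      -25        -5         0 ]

Scalar multiplication is elementwise: (5M)[i][j] = 5 * M[i][j].
  (5M)[0][0] = 5 * (0) = 0
  (5M)[0][1] = 5 * (-7) = -35
  (5M)[0][2] = 5 * (1) = 5
  (5M)[1][0] = 5 * (-2) = -10
  (5M)[1][1] = 5 * (-2) = -10
  (5M)[1][2] = 5 * (-3) = -15
  (5M)[2][0] = 5 * (-5) = -25
  (5M)[2][1] = 5 * (-1) = -5
  (5M)[2][2] = 5 * (0) = 0
5M =
[        0       -35         5 ]
[      -10       -10       -15 ]
[      -25        -5         0 ]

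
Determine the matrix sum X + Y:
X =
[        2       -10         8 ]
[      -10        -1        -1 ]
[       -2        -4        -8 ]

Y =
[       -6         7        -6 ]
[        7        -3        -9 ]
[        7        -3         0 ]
X + Y =
[       -4        -3         2 ]
[       -3        -4       -10 ]
[        5        -7        -8 ]

Matrix addition is elementwise: (X+Y)[i][j] = X[i][j] + Y[i][j].
  (X+Y)[0][0] = (2) + (-6) = -4
  (X+Y)[0][1] = (-10) + (7) = -3
  (X+Y)[0][2] = (8) + (-6) = 2
  (X+Y)[1][0] = (-10) + (7) = -3
  (X+Y)[1][1] = (-1) + (-3) = -4
  (X+Y)[1][2] = (-1) + (-9) = -10
  (X+Y)[2][0] = (-2) + (7) = 5
  (X+Y)[2][1] = (-4) + (-3) = -7
  (X+Y)[2][2] = (-8) + (0) = -8
X + Y =
[       -4        -3         2 ]
[       -3        -4       -10 ]
[        5        -7        -8 ]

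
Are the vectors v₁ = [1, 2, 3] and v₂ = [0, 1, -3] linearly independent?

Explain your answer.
Yes, linearly independent

Two vectors are linearly dependent iff one is a scalar multiple of the other.
No single scalar k satisfies v₂ = k·v₁ (the ratios of corresponding entries disagree), so v₁ and v₂ are linearly independent.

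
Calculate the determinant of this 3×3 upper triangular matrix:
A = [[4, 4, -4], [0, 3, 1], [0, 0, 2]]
24

The determinant of a triangular matrix is the product of its diagonal entries (the off-diagonal entries above the diagonal do not affect it).
det(A) = (4) * (3) * (2) = 24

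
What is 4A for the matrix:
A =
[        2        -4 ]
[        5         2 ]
4A =
[        8       -16 ]
[       20         8 ]

Scalar multiplication is elementwise: (4A)[i][j] = 4 * A[i][j].
  (4A)[0][0] = 4 * (2) = 8
  (4A)[0][1] = 4 * (-4) = -16
  (4A)[1][0] = 4 * (5) = 20
  (4A)[1][1] = 4 * (2) = 8
4A =
[        8       -16 ]
[       20         8 ]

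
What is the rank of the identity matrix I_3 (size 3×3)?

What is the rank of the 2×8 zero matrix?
rank(I_3) = 3, rank(0) = 0

The identity I_3 has 3 columns that are the standard basis vectors e_1, …, e_3. These are linearly independent, so all 3 columns are pivots and rank(I_3) = 3.
The 2×8 zero matrix has every entry zero, so every row is the zero row and there are no pivots; rank(0) = 0.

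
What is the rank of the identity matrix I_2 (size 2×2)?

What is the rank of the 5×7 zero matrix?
rank(I_2) = 2, rank(0) = 0

The identity I_2 has 2 columns that are the standard basis vectors e_1, …, e_2. These are linearly independent, so all 2 columns are pivots and rank(I_2) = 2.
The 5×7 zero matrix has every entry zero, so every row is the zero row and there are no pivots; rank(0) = 0.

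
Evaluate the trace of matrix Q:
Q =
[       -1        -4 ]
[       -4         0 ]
tr(Q) = -1 + 0 = -1

The trace of a square matrix is the sum of its diagonal entries.
Diagonal entries of Q: Q[0][0] = -1, Q[1][1] = 0.
tr(Q) = -1 + 0 = -1.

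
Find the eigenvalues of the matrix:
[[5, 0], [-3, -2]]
λ = -2 and λ = 5

Characteristic equation: det(A - λI) = 0
λ² - (trace)λ + (det) = 0
λ² - (3)λ + (-10) = 0
λ² - 3λ - 10 = 0
Solving: λ = -2, 5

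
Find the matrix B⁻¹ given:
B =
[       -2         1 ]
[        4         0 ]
det(B) = -4
B⁻¹ =
[        0       1/4 ]
[        1       1/2 ]

For a 2×2 matrix B = [[a, b], [c, d]] with det(B) ≠ 0, B⁻¹ = (1/det(B)) * [[d, -b], [-c, a]].
det(B) = (-2)*(0) - (1)*(4) = 0 - 4 = -4.
B⁻¹ = (1/-4) * [[0, -1], [-4, -2]].
Dividing each entry by -4 and reducing:
B⁻¹ =
[        0       1/4 ]
[        1       1/2 ]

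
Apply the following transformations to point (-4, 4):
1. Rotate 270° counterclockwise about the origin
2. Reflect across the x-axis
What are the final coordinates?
(4, -4)

Step 1: Rotate 270° → (4, 4)
Step 2: Reflect across the x-axis → (4, -4)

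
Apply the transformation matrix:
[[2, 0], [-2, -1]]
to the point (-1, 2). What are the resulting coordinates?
(-2, 0)

Matrix multiplication:
[[2, 0], [-2, -1]] × [-1, 2]ᵀ
= [2×-1 + 0×2, -2×-1 + -1×2]ᵀ
= [-2.0000, 0.0000]ᵀ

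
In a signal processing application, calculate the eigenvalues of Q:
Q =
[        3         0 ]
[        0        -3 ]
λ = -3, 3

Solve det(Q - λI) = 0. For a 2×2 matrix the characteristic equation is λ² - (trace)λ + det = 0.
trace(Q) = a + d = 3 - 3 = 0.
det(Q) = a*d - b*c = (3)*(-3) - (0)*(0) = -9 - 0 = -9.
Characteristic equation: λ² - (0)λ + (-9) = 0.
Discriminant = (0)² - 4*(-9) = 0 + 36 = 36.
λ = (0 ± √36) / 2 = (0 ± 6) / 2 = -3, 3.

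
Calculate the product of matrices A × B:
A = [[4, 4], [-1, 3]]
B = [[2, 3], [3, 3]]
[[20, 24], [7, 6]]

Matrix multiplication:
C[0][0] = 4×2 + 4×3 = 20
C[0][1] = 4×3 + 4×3 = 24
C[1][0] = -1×2 + 3×3 = 7
C[1][1] = -1×3 + 3×3 = 6
Result: [[20, 24], [7, 6]]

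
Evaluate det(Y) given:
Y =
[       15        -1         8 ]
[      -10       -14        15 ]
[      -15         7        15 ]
det(Y) = -6890

Expand along row 0 (cofactor expansion): det(Y) = a*(e*i - f*h) - b*(d*i - f*g) + c*(d*h - e*g), where the 3×3 is [[a, b, c], [d, e, f], [g, h, i]].
Minor M_00 = (-14)*(15) - (15)*(7) = -210 - 105 = -315.
Minor M_01 = (-10)*(15) - (15)*(-15) = -150 + 225 = 75.
Minor M_02 = (-10)*(7) - (-14)*(-15) = -70 - 210 = -280.
det(Y) = (15)*(-315) - (-1)*(75) + (8)*(-280) = -4725 + 75 - 2240 = -6890.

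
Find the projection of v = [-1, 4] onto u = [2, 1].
[4/5, 2/5]

The projection of v onto u is proj_u(v) = ((v·u) / (u·u)) · u.
v·u = (-1)*(2) + (4)*(1) = 2.
u·u = (2)*(2) + (1)*(1) = 5.
coefficient = 2 / 5 = 2/5.
proj_u(v) = 2/5 · [2, 1] = [4/5, 2/5].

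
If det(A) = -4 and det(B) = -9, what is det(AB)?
36

Use the multiplicative property of determinants: det(AB) = det(A)*det(B).
det(AB) = (-4)*(-9) = 36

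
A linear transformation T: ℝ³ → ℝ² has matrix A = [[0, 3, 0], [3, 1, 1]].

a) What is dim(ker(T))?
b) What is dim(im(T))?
dim(ker) = 1, dim(im) = 2

The two rows are not scalar multiples of one another (no single k satisfies row 2 = k × row 1), so they are linearly independent.
Thus rank(A) = 2.
dim(im(T)) = rank(A) = 2.
By the rank-nullity theorem applied to T: ℝ³ → ℝ², rank(A) + nullity(A) = 3 (the domain dimension), so dim(ker(T)) = 3 - 2 = 1.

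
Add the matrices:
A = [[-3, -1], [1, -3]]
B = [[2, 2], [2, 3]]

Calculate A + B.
[[-1, 1], [3, 0]]

Add corresponding elements:
(-3)+(2)=-1
(-1)+(2)=1
(1)+(2)=3
(-3)+(3)=0
A + B = [[-1, 1], [3, 0]]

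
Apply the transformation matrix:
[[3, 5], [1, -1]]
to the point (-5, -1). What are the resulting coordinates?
(-20, -4)

Matrix multiplication:
[[3, 5], [1, -1]] × [-5, -1]ᵀ
= [3×-5 + 5×-1, 1×-5 + -1×-1]ᵀ
= [-20.0000, -4.0000]ᵀ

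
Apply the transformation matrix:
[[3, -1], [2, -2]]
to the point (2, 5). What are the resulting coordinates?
(1, -6)

Matrix multiplication:
[[3, -1], [2, -2]] × [2, 5]ᵀ
= [3×2 + -1×5, 2×2 + -2×5]ᵀ
= [1.0000, -6.0000]ᵀ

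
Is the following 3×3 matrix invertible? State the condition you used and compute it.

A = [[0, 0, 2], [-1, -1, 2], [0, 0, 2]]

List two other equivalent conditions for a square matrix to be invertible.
No, not invertible; det(A) = 0 (two rows are equal, so the rows are linearly dependent). Equivalent conditions (failing for this A): rank(A) < 3; Ax = 0 has non-trivial solutions; 0 is an eigenvalue; the columns are linearly dependent.

To check invertibility, compute det(A).
In this matrix, row 0 and the last row are identical, so one row is a scalar multiple of another and the rows are linearly dependent.
A matrix with linearly dependent rows has det = 0 and is not invertible.
Equivalent failed conditions:
- rank(A) < 3.
- Ax = 0 has non-trivial solutions.
- 0 is an eigenvalue.
- The columns are linearly dependent.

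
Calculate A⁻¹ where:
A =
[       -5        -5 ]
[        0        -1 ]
det(A) = 5
A⁻¹ =
[     -1/5         1 ]
[        0        -1 ]

For a 2×2 matrix A = [[a, b], [c, d]] with det(A) ≠ 0, A⁻¹ = (1/det(A)) * [[d, -b], [-c, a]].
det(A) = (-5)*(-1) - (-5)*(0) = 5 - 0 = 5.
A⁻¹ = (1/5) * [[-1, 5], [0, -5]].
Dividing each entry by 5 and reducing:
A⁻¹ =
[     -1/5         1 ]
[        0        -1 ]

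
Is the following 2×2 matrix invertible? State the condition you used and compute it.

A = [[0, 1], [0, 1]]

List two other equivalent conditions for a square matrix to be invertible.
No, not invertible; det(A) = 0 (two rows are equal, so the rows are linearly dependent). Equivalent conditions (failing for this A): rank(A) < 2; Ax = 0 has non-trivial solutions; 0 is an eigenvalue; the columns are linearly dependent.

To check invertibility, compute det(A).
In this matrix, row 0 and the last row are identical, so one row is a scalar multiple of another and the rows are linearly dependent.
A matrix with linearly dependent rows has det = 0 and is not invertible.
Equivalent failed conditions:
- rank(A) < 2.
- Ax = 0 has non-trivial solutions.
- 0 is an eigenvalue.
- The columns are linearly dependent.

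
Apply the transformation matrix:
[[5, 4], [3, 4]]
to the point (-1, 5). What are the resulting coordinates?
(15, 17)

Matrix multiplication:
[[5, 4], [3, 4]] × [-1, 5]ᵀ
= [5×-1 + 4×5, 3×-1 + 4×5]ᵀ
= [15.0000, 17.0000]ᵀ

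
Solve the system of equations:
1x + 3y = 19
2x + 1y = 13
x = 4, y = 5

Use elimination (row reduction):
Equation 1: 1x + 3y = 19.
Equation 2: 2x + 1y = 13.
Multiply Eq1 by 2 and Eq2 by 1: 2x + 6y = 38;  2x + 1y = 13.
Subtract: (-5)y = -25, so y = 5.
Back-substitute into Eq1: 1x + 3*(5) = 19, so x = 4.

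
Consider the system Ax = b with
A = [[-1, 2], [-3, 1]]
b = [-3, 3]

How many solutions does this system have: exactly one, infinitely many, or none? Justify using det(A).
Exactly one solution

Compute det(A) = (-1)*(1) - (2)*(-3) = 5.
Because det(A) ≠ 0, A is invertible and Ax = b has a unique solution for every b (here x = A⁻¹ b).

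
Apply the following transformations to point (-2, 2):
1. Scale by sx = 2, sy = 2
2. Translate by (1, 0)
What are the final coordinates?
(-3, 4)

Step 1: Scale (-2, 2) by (sx, sy) = (2, 2) → (-4, 4)
Step 2: Translate by (1, 0) → (-3, 4)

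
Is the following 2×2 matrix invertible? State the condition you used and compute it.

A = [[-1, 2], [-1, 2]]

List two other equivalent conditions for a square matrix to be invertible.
No, not invertible; det(A) = 0 (two rows are equal, so the rows are linearly dependent). Equivalent conditions (failing for this A): rank(A) < 2; Ax = 0 has non-trivial solutions; 0 is an eigenvalue; the columns are linearly dependent.

To check invertibility, compute det(A).
In this matrix, row 0 and the last row are identical, so one row is a scalar multiple of another and the rows are linearly dependent.
A matrix with linearly dependent rows has det = 0 and is not invertible.
Equivalent failed conditions:
- rank(A) < 2.
- Ax = 0 has non-trivial solutions.
- 0 is an eigenvalue.
- The columns are linearly dependent.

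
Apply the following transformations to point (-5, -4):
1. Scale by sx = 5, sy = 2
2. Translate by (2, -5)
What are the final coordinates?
(-23, -13)

Step 1: Scale (-5, -4) by (sx, sy) = (5, 2) → (-25, -8)
Step 2: Translate by (2, -5) → (-23, -13)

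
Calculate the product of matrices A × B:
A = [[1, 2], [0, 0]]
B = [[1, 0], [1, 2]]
[[3, 4], [0, 0]]

Matrix multiplication:
C[0][0] = 1×1 + 2×1 = 3
C[0][1] = 1×0 + 2×2 = 4
C[1][0] = 0×1 + 0×1 = 0
C[1][1] = 0×0 + 0×2 = 0
Result: [[3, 4], [0, 0]]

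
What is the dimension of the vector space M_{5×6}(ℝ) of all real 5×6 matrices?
Dimension = 30

A real 5×6 matrix is determined by its 5·6 = 30 independent entries.
A standard basis is {E_ij : 1 ≤ i ≤ 5, 1 ≤ j ≤ 6}, where E_ij has a 1 in position (i, j) and 0 elsewhere — there are 30 such matrices, and they are linearly independent and span M_{5×6}(ℝ).
Therefore dim(M_{5×6}(ℝ)) = 30.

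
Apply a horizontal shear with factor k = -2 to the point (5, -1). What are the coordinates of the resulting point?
(7, -1)

Shear matrix for horizontal shear with factor k = -2:
[[1, -2], [0, 1]]
Result: (5, -1) → (7, -1)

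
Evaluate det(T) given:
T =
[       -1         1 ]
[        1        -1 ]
det(T) = 0

For a 2×2 matrix [[a, b], [c, d]], det = a*d - b*c.
det(T) = (-1)*(-1) - (1)*(1) = 1 - 1 = 0.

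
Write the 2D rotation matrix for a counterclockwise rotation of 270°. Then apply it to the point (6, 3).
R = [[0, 1], [-1, 0]]; R·(6, 3) = (3, -6)

Rotation matrix formula: R(θ) = [[cos θ, -sin θ], [sin θ, cos θ]]
For θ = 270°:
cos(270°) = 0
sin(270°) = -1
R = [[0, 1], [-1, 0]]
Apply to (6, 3): [0·6 + (1)·3, -1·6 + 0·3] = (3, -6)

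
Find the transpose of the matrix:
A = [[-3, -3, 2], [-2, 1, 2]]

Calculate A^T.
[[-3, -2], [-3, 1], [2, 2]]

The transpose sends entry (i,j) to (j,i); rows become columns.
Row 0 of A: [-3, -3, 2] -> column 0 of A^T.
Row 1 of A: [-2, 1, 2] -> column 1 of A^T.
A^T = [[-3, -2], [-3, 1], [2, 2]]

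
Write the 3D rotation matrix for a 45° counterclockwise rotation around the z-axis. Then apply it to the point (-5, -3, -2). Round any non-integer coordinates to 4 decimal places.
R = [[√2/2, -√2/2, 0], [√2/2, √2/2, 0], [0, 0, 1]]; R·(-5, -3, -2) = (-1.4142, -5.6569, -2.0000)

Rotation matrix for 45° around z-axis:
cos(45°) = √2/2, sin(45°) = √2/2
R = [[√2/2, -√2/2, 0], [√2/2, √2/2, 0], [0, 0, 1]]
Apply to (-5, -3, -2): R·[-5, -3, -2]ᵀ = (-1.4142, -5.6569, -2.0000)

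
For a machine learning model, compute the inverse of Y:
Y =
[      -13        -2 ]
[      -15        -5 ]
det(Y) = 35
Y⁻¹ =
[     -1/7      2/35 ]
[      3/7    -13/35 ]

For a 2×2 matrix Y = [[a, b], [c, d]] with det(Y) ≠ 0, Y⁻¹ = (1/det(Y)) * [[d, -b], [-c, a]].
det(Y) = (-13)*(-5) - (-2)*(-15) = 65 - 30 = 35.
Y⁻¹ = (1/35) * [[-5, 2], [15, -13]].
Dividing each entry by 35 and reducing:
Y⁻¹ =
[     -1/7      2/35 ]
[      3/7    -13/35 ]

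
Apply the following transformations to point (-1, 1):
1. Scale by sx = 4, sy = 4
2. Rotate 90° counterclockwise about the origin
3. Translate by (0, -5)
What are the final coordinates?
(-4, -9)

Step 1: Scale → (-4, 4)
Step 2: Rotate 90° → (-4, -4)
Step 3: Translate → (-4, -9)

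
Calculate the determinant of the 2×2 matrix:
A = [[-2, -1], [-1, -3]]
5

For A = [[a, b], [c, d]], det(A) = a*d - b*c.
det(A) = (-2)*(-3) - (-1)*(-1) = 6 - 1 = 5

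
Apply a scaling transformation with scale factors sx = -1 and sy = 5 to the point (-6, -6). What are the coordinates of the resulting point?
(6, -30)

Scaling matrix:
[[-1, 0], [0, 5]]
Result: (-6 × -1, -6 × 5) = (6, -30)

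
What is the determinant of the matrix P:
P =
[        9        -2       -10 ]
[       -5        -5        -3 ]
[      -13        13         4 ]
det(P) = 1353

Expand along row 0 (cofactor expansion): det(P) = a*(e*i - f*h) - b*(d*i - f*g) + c*(d*h - e*g), where the 3×3 is [[a, b, c], [d, e, f], [g, h, i]].
Minor M_00 = (-5)*(4) - (-3)*(13) = -20 + 39 = 19.
Minor M_01 = (-5)*(4) - (-3)*(-13) = -20 - 39 = -59.
Minor M_02 = (-5)*(13) - (-5)*(-13) = -65 - 65 = -130.
det(P) = (9)*(19) - (-2)*(-59) + (-10)*(-130) = 171 - 118 + 1300 = 1353.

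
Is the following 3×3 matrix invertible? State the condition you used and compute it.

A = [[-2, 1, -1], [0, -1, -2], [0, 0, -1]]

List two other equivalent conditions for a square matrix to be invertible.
Yes, invertible; det(A) = -2 ≠ 0. Equivalent conditions: rank(A) = 3; Ax = 0 has only the trivial solution; 0 is not an eigenvalue; the columns of A are linearly independent.

To check invertibility, compute det(A).
The given matrix is triangular, so det(A) equals the product of its diagonal entries = -2 ≠ 0.
Since det(A) ≠ 0, A is invertible.
Equivalent conditions for a square matrix A to be invertible:
- rank(A) = 3 (full rank).
- The homogeneous system Ax = 0 has only the trivial solution x = 0.
- 0 is not an eigenvalue of A.
- The columns (equivalently rows) of A are linearly independent.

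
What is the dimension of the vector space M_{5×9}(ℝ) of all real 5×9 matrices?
Dimension = 45

A real 5×9 matrix is determined by its 5·9 = 45 independent entries.
A standard basis is {E_ij : 1 ≤ i ≤ 5, 1 ≤ j ≤ 9}, where E_ij has a 1 in position (i, j) and 0 elsewhere — there are 45 such matrices, and they are linearly independent and span M_{5×9}(ℝ).
Therefore dim(M_{5×9}(ℝ)) = 45.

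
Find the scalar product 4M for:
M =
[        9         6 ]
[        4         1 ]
4M =
[       36        24 ]
[       16         4 ]

Scalar multiplication is elementwise: (4M)[i][j] = 4 * M[i][j].
  (4M)[0][0] = 4 * (9) = 36
  (4M)[0][1] = 4 * (6) = 24
  (4M)[1][0] = 4 * (4) = 16
  (4M)[1][1] = 4 * (1) = 4
4M =
[       36        24 ]
[       16         4 ]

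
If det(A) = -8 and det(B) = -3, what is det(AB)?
24

Use the multiplicative property of determinants: det(AB) = det(A)*det(B).
det(AB) = (-8)*(-3) = 24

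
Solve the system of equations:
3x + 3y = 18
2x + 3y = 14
x = 4, y = 2

Use elimination (row reduction):
Equation 1: 3x + 3y = 18.
Equation 2: 2x + 3y = 14.
Multiply Eq1 by 2 and Eq2 by 3: 6x + 6y = 36;  6x + 9y = 42.
Subtract: (3)y = 6, so y = 2.
Back-substitute into Eq1: 3x + 3*(2) = 18, so x = 4.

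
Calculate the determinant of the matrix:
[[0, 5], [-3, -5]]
15

For a 2×2 matrix [[a, b], [c, d]], det = ad - bc
det = (0)(-5) - (5)(-3) = 0 - -15 = 15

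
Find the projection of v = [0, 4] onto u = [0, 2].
[0, 4]

The projection of v onto u is proj_u(v) = ((v·u) / (u·u)) · u.
v·u = (0)*(0) + (4)*(2) = 8.
u·u = (0)*(0) + (2)*(2) = 4.
coefficient = 8 / 4 = 2.
proj_u(v) = 2 · [0, 2] = [0, 4].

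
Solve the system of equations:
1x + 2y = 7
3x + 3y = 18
x = 5, y = 1

Use elimination (row reduction):
Equation 1: 1x + 2y = 7.
Equation 2: 3x + 3y = 18.
Multiply Eq1 by 3 and Eq2 by 1: 3x + 6y = 21;  3x + 3y = 18.
Subtract: (-3)y = -3, so y = 1.
Back-substitute into Eq1: 1x + 2*(1) = 7, so x = 5.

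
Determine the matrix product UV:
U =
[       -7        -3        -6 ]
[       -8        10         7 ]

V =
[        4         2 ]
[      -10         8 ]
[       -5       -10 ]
UV =
[       32        22 ]
[     -167        -6 ]

Matrix multiplication: (UV)[i][j] = sum over k of U[i][k] * V[k][j].
  (UV)[0][0] = (-7)*(4) + (-3)*(-10) + (-6)*(-5) = 32
  (UV)[0][1] = (-7)*(2) + (-3)*(8) + (-6)*(-10) = 22
  (UV)[1][0] = (-8)*(4) + (10)*(-10) + (7)*(-5) = -167
  (UV)[1][1] = (-8)*(2) + (10)*(8) + (7)*(-10) = -6
UV =
[       32        22 ]
[     -167        -6 ]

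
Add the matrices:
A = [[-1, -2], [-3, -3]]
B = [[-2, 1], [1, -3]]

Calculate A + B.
[[-3, -1], [-2, -6]]

Add corresponding elements:
(-1)+(-2)=-3
(-2)+(1)=-1
(-3)+(1)=-2
(-3)+(-3)=-6
A + B = [[-3, -1], [-2, -6]]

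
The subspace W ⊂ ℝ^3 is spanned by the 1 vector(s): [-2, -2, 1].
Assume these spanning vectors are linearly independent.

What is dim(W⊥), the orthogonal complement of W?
dim(W⊥) = 2

For any subspace W of ℝ^n, dim(W) + dim(W⊥) = n (the whole-space dimension).
Here the given 1 vectors are linearly independent, so dim(W) = 1.
Thus dim(W⊥) = n - dim(W) = 3 - 1 = 2.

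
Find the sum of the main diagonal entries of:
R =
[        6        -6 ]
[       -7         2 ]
tr(R) = 6 + 2 = 8

The trace of a square matrix is the sum of its diagonal entries.
Diagonal entries of R: R[0][0] = 6, R[1][1] = 2.
tr(R) = 6 + 2 = 8.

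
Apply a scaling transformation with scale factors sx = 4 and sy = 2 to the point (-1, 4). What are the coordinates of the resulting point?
(-4, 8)

Scaling matrix:
[[4, 0], [0, 2]]
Result: (-1 × 4, 4 × 2) = (-4, 8)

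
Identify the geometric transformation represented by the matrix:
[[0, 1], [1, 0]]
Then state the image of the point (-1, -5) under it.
reflection across the line y = x; image of (-1, -5) is (-5, -1)

This is a symmetric orthogonal matrix with determinant -1, which characterizes a reflection in ℝ².
The matrix [[0, 1], [1, 0]] represents: reflection across the line y = x.
Applying it to (-1, -5): [0·-1 + 1·-5, 1·-1 + 0·-5] = (-5, -1).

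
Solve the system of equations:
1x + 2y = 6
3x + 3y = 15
x = 4, y = 1

Use elimination (row reduction):
Equation 1: 1x + 2y = 6.
Equation 2: 3x + 3y = 15.
Multiply Eq1 by 3 and Eq2 by 1: 3x + 6y = 18;  3x + 3y = 15.
Subtract: (-3)y = -3, so y = 1.
Back-substitute into Eq1: 1x + 2*(1) = 6, so x = 4.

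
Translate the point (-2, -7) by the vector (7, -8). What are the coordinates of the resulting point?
(5, -15)

Translation by (7, -8):
x' = -2 + 7 = 5
y' = -7 + -8 = -15
Homogeneous matrix: [[1, 0, 7], [0, 1, -8], [0, 0, 1]]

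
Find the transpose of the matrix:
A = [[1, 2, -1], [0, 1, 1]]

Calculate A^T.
[[1, 0], [2, 1], [-1, 1]]

The transpose sends entry (i,j) to (j,i); rows become columns.
Row 0 of A: [1, 2, -1] -> column 0 of A^T.
Row 1 of A: [0, 1, 1] -> column 1 of A^T.
A^T = [[1, 0], [2, 1], [-1, 1]]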